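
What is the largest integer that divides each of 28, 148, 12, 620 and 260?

4

gcd(28, 148): 148 = 5·28 + 8; 28 = 3·8 + 4; 8 = 2·4 + 0 → 4
gcd(4, 12): 12 = 3·4 + 0 → 4
gcd(4, 620): 620 = 155·4 + 0 → 4
gcd(4, 260): 260 = 65·4 + 0 → 4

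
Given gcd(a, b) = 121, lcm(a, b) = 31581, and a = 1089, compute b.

3509

a·b = gcd·lcm = 121·31581 = 3821301, so b = 3821301/1089 = 3509.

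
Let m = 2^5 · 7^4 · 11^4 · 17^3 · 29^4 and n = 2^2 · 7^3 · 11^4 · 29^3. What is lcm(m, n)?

max exponent per prime: 2^5 · 7^4 · 11^4 · 17^3 · 29^4 = 3908873669514965536

3908873669514965536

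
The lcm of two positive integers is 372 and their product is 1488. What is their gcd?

gcd·lcm = product, so gcd = 1488/372 = 4.

4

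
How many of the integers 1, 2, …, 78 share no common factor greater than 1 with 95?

95 = 5·19. Inclusion–exclusion on these primes:
78 − ⌊78/5⌋ − ⌊78/19⌋ + ⌊78/95⌋ = 59

59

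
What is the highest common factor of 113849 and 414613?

17

113849 = 17 · 37 · 181
414613 = 17 · 29³
Common: 17 = 17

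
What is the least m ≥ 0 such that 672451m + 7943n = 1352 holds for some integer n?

gcd(672451, 7943) = 169 (Euclid: 672451 = 84·7943 + 5239; 7943 = 1·5239 + 2704; 5239 = 1·2704 + 2535; 2704 = 1·2535 + 169; 2535 = 15·169 + 0), and 169 | 1352.
Extended Euclid: 672451·(-3) + 7943·(254) = 169. Scale by 8: m₀ = -24.
General solution m = m₀ + 47t; reducing mod 47 gives m = 23 (and n = -1947).

23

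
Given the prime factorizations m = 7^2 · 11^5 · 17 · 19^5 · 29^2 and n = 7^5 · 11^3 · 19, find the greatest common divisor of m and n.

min exponent per shared prime: 7^2 · 11^3 · 19 = 1239161

1239161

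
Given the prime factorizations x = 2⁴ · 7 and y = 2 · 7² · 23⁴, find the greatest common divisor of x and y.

min exponent per shared prime: 2 · 7 = 14

14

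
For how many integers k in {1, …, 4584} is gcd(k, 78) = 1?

Prime factors of 78: 2, 3, 13. Count integers ≤ 4584 divisible by none of them.
By inclusion–exclusion: 4584 − ⌊4584/2⌋ − ⌊4584/3⌋ − ⌊4584/13⌋ + ⌊4584/6⌋ + ⌊4584/26⌋ + ⌊4584/39⌋ − ⌊4584/78⌋ = 1411.

1411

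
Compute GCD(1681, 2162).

1681 = 41²
2162 = 2 · 23 · 47
Common: 1 = 1

1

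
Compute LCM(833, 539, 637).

833 = 7² · 17; 539 = 7² · 11; 637 = 7² · 13
lcm takes max exponent of each prime: 7² · 11 · 13 · 17 = 119119

119119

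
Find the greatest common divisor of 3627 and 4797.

117

3627 = 3² · 13 · 31
4797 = 3² · 13 · 41
Common: 3² · 13 = 117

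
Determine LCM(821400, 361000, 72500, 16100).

821400 = 2³ · 3 · 5² · 37²; 361000 = 2³ · 5³ · 19²; 72500 = 2² · 5⁴ · 29; 16100 = 2² · 5² · 7 · 23
lcm takes max exponent of each prime: 2³ · 3 · 5⁴ · 7 · 19² · 23 · 29 · 37² = 34611927315000

34611927315000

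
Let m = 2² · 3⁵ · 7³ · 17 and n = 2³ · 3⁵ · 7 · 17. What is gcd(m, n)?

min exponent per shared prime: 2² · 3⁵ · 7 · 17 = 115668

115668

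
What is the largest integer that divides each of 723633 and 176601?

723633 = 3 · 31² · 251
176601 = 3 · 37² · 43
Common: 3 = 3

3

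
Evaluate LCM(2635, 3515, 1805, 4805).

1091066545

2635 = 5 · 17 · 31; 3515 = 5 · 19 · 37; 1805 = 5 · 19²; 4805 = 5 · 31²
lcm takes max exponent of each prime: 5 · 17 · 19² · 31² · 37 = 1091066545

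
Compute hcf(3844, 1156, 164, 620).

4

3844 = 2² · 31²; 1156 = 2² · 17²; 164 = 2² · 41; 620 = 2² · 5 · 31
gcd takes min exponent of each prime: 2² = 4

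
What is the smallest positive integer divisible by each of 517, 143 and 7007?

329329

517 = 11 · 47; 143 = 11 · 13; 7007 = 7² · 11 · 13
lcm takes max exponent of each prime: 7² · 11 · 13 · 47 = 329329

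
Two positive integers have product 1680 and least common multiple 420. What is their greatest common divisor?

4

gcd·lcm = product, so gcd = 1680/420 = 4.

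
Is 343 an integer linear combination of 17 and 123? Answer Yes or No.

Yes

gcd(17, 123): 123 = 7·17 + 4; 17 = 4·4 + 1; 4 = 4·1 + 0 → 1
1 divides 343, so a solution exists.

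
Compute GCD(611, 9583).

Euclid: 9583 = 15·611 + 418; 611 = 1·418 + 193; 418 = 2·193 + 32; 193 = 6·32 + 1; 32 = 32·1 + 0. Last nonzero remainder: 1.

1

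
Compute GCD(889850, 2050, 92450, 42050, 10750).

50

gcd(889850, 2050): 889850 = 434·2050 + 150; 2050 = 13·150 + 100; 150 = 1·100 + 50; 100 = 2·50 + 0 → 50
gcd(50, 92450): 92450 = 1849·50 + 0 → 50
gcd(50, 42050): 42050 = 841·50 + 0 → 50
gcd(50, 10750): 10750 = 215·50 + 0 → 50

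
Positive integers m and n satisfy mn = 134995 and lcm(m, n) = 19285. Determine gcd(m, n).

gcd·lcm = product, so gcd = 134995/19285 = 7.

7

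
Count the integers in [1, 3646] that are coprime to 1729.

Prime factors of 1729: 7, 13, 19. Count integers ≤ 3646 divisible by none of them.
By inclusion–exclusion: 3646 − ⌊3646/7⌋ − ⌊3646/13⌋ − ⌊3646/19⌋ + ⌊3646/91⌋ + ⌊3646/133⌋ + ⌊3646/247⌋ − ⌊3646/1729⌋ = 2734.

2734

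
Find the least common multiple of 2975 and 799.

139825

gcd first: 2975 = 3·799 + 578; 799 = 1·578 + 221; 578 = 2·221 + 136; 221 = 1·136 + 85; 136 = 1·85 + 51; 85 = 1·51 + 34; 51 = 1·34 + 17; 34 = 2·17 + 0 → gcd = 17
lcm = 2975·799/gcd = 2377025/17 = 139825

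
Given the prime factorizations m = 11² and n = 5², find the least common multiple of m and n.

3025

max exponent per prime: 5² · 11² = 3025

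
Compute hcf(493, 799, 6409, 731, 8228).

17

493 = 17 · 29; 799 = 17 · 47; 6409 = 13 · 17 · 29; 731 = 17 · 43; 8228 = 2² · 11² · 17
gcd takes min exponent of each prime: 17 = 17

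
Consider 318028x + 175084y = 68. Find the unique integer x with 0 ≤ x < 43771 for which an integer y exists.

2544

Reduce mod 175084: 318028x ≡ 68 (mod 175084). With g = gcd(318028, 175084) = 4 dividing 68, divide through: 79507x ≡ 17 (mod 43771).
Since gcd(79507, 43771) = 1, x ≡ 17·(79507)⁻¹ ≡ 2544 (mod 43771). Smallest non-negative: 2544.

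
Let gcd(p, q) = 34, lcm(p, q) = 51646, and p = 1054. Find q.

1666

Using pq = gcd(p,q)·lcm(p,q) = 34·51646 = 1755964, we get q = 1755964/1054 = 1666.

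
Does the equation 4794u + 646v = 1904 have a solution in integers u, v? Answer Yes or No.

By Bézout, 4794u + 646v = 1904 has integer solutions iff gcd(4794, 646) | 1904.
Euclid: 4794 = 7·646 + 272; 646 = 2·272 + 102; 272 = 2·102 + 68; 102 = 1·68 + 34; 68 = 2·34 + 0. gcd = 34; 1904 mod 34 = 0. Yes.

Yes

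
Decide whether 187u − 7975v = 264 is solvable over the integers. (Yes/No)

Yes

gcd(187, 7975): 7975 = 42·187 + 121; 187 = 1·121 + 66; 121 = 1·66 + 55; 66 = 1·55 + 11; 55 = 5·11 + 0 → 11
11 divides 264, so a solution exists.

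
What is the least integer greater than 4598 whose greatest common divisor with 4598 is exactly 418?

gcd(a, 4598) = 418 forces 418 | a; write a = 418s. Then gcd(418s, 418·11) = 418·gcd(s, 11), so need gcd(s, 11) = 1.
418s > 4598 gives s ≥ 12. The least s ≥ 12 coprime to 11 is 12, so a = 418·12 = 5016.

5016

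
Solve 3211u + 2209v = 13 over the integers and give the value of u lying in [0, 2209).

474

gcd(3211, 2209) = 1 (Euclid: 3211 = 1·2209 + 1002; 2209 = 2·1002 + 205; 1002 = 4·205 + 182; 205 = 1·182 + 23; 182 = 7·23 + 21; 23 = 1·21 + 2; 21 = 10·2 + 1; 2 = 2·1 + 0), and 1 | 13.
Extended Euclid: 3211·(1056) + 2209·(-1535) = 1. Scale by 13: u₀ = 13728.
General solution u = u₀ + 2209t; reducing mod 2209 gives u = 474 (and v = -689).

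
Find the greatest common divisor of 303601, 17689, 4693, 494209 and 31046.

gcd(303601, 17689): 303601 = 17·17689 + 2888; 17689 = 6·2888 + 361; 2888 = 8·361 + 0 → 361
gcd(361, 4693): 4693 = 13·361 + 0 → 361
gcd(361, 494209): 494209 = 1369·361 + 0 → 361
gcd(361, 31046): 31046 = 86·361 + 0 → 361

361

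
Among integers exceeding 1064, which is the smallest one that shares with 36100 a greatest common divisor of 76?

gcd(x, 36100) = 76 forces 76 | x; write x = 76s. Then gcd(76s, 76·475) = 76·gcd(s, 475), so need gcd(s, 475) = 1.
76s > 1064 gives s ≥ 15. The least s ≥ 15 coprime to 475 is 16, so x = 76·16 = 1216.

1216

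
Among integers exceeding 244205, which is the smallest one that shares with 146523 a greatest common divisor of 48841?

341887

Multiples of 48841 above 244205: 48841·6, 48841·7, … . Need the cofactor coprime to 146523/48841 = 3.
Checking s = 6, 7, … the first with gcd(s, 3) = 1 is s = 7, giving 341887.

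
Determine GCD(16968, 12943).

16968 = 2³ · 3 · 7 · 101
12943 = 7 · 43²
Common: 7 = 7

7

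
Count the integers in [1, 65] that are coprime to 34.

31

Prime factors of 34: 2, 17. Count integers ≤ 65 divisible by none of them.
By inclusion–exclusion: 65 − ⌊65/2⌋ − ⌊65/17⌋ + ⌊65/34⌋ = 31.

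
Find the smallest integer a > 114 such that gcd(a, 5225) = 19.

5225 = 19·275. Any a with gcd(a, 5225) = 19 is a multiple of 19, say 19s, with s coprime to 275.
Need s > 114/19, so s ≥ 7. First s ≥ 7 with gcd(s, 275) = 1 is s = 7. Thus a = 19·7 = 133.

133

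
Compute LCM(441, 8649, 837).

1271403

441 = 3² · 7²; 8649 = 3² · 31²; 837 = 3³ · 31
lcm takes max exponent of each prime: 3³ · 7² · 31² = 1271403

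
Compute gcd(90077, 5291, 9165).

90077 = 13³ · 41; 5291 = 11 · 13 · 37; 9165 = 3 · 5 · 13 · 47
gcd takes min exponent of each prime: 13 = 13

13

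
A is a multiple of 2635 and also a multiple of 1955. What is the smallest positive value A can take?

60605

gcd first: 2635 = 1·1955 + 680; 1955 = 2·680 + 595; 680 = 1·595 + 85; 595 = 7·85 + 0 → gcd = 85
lcm = 2635·1955/gcd = 5151425/85 = 60605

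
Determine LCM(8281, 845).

8281 = 7² · 13²; 845 = 5 · 13²
max exponents: 5 · 7² · 13² = 41405

41405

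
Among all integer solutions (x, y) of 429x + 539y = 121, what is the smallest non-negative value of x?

43

Reduce mod 539: 429x ≡ 121 (mod 539). With g = gcd(429, 539) = 11 dividing 121, divide through: 39x ≡ 11 (mod 49).
Since gcd(39, 49) = 1, x ≡ 11·(39)⁻¹ ≡ 43 (mod 49). Smallest non-negative: 43.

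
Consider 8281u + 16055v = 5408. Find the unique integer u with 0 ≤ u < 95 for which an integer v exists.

gcd(8281, 16055) = 169 (Euclid: 16055 = 1·8281 + 7774; 8281 = 1·7774 + 507; 7774 = 15·507 + 169; 507 = 3·169 + 0), and 169 | 5408.
Extended Euclid: 8281·(-31) + 16055·(16) = 169. Scale by 32: u₀ = -992.
General solution u = u₀ + 95t; reducing mod 95 gives u = 53 (and v = -27).

53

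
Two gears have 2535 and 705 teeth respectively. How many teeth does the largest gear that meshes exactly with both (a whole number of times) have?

15

2535 = 3 · 5 · 13²
705 = 3 · 5 · 47
Common: 3 · 5 = 15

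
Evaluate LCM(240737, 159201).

240737 = 7² · 17³; 159201 = 3² · 7² · 19²
max exponents: 3² · 7² · 17³ · 19² = 782154513

782154513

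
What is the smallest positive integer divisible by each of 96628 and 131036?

gcd first: 131036 = 1·96628 + 34408; 96628 = 2·34408 + 27812; 34408 = 1·27812 + 6596; 27812 = 4·6596 + 1428; 6596 = 4·1428 + 884; 1428 = 1·884 + 544; 884 = 1·544 + 340; 544 = 1·340 + 204; 340 = 1·204 + 136; 204 = 1·136 + 68; 136 = 2·68 + 0 → gcd = 68
lcm = 96628·131036/gcd = 12661746608/68 = 186202156

186202156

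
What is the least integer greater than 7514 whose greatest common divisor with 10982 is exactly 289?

Multiples of 289 above 7514: 289·27, 289·28, … . Need the cofactor coprime to 10982/289 = 38.
Checking s = 27, 28, … the first with gcd(s, 38) = 1 is s = 27, giving 7803.

7803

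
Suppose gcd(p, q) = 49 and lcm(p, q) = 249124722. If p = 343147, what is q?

35574

p·q = gcd·lcm = 49·249124722 = 12207111378, so q = 12207111378/343147 = 35574.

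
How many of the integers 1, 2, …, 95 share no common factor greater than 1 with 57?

60

Prime factors of 57: 3, 19. Count integers ≤ 95 divisible by none of them.
By inclusion–exclusion: 95 − ⌊95/3⌋ − ⌊95/19⌋ + ⌊95/57⌋ = 60.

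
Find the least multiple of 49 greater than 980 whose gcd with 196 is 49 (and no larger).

Multiples of 49 above 980: 49·21, 49·22, … . Need the cofactor coprime to 196/49 = 4.
Checking s = 21, 22, … the first with gcd(s, 4) = 1 is s = 21, giving 1029.

1029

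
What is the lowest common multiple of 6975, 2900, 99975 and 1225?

6975 = 3² · 5² · 31; 2900 = 2² · 5² · 29; 99975 = 3 · 5² · 31 · 43; 1225 = 5² · 7²
lcm takes max exponent of each prime: 2² · 3² · 5² · 7² · 29 · 31 · 43 = 1704773700

1704773700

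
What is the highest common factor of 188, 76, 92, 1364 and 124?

gcd(188, 76): 188 = 2·76 + 36; 76 = 2·36 + 4; 36 = 9·4 + 0 → 4
gcd(4, 92): 92 = 23·4 + 0 → 4
gcd(4, 1364): 1364 = 341·4 + 0 → 4
gcd(4, 124): 124 = 31·4 + 0 → 4

4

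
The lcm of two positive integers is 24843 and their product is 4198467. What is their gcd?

169

From gcd × lcm = ab: gcd = 4198467 / 24843 = 169.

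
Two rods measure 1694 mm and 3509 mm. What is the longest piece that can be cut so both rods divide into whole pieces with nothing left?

121

1694 = 2 · 7 · 11²
3509 = 11² · 29
Common: 11² = 121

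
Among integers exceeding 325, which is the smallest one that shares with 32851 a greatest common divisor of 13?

Multiples of 13 above 325: 13·26, 13·27, … . Need the cofactor coprime to 32851/13 = 2527.
Checking s = 26, 27, … the first with gcd(s, 2527) = 1 is s = 26, giving 338.

338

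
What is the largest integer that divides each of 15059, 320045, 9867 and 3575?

11

gcd(15059, 320045): 320045 = 21·15059 + 3806; 15059 = 3·3806 + 3641; 3806 = 1·3641 + 165; 3641 = 22·165 + 11; 165 = 15·11 + 0 → 11
gcd(11, 9867): 9867 = 897·11 + 0 → 11
gcd(11, 3575): 3575 = 325·11 + 0 → 11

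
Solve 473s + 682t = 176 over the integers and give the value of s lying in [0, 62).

Euclid: 682 = 1·473 + 209; 473 = 2·209 + 55; 209 = 3·55 + 44; 55 = 1·44 + 11; 44 = 4·11 + 0 → gcd = 11; 176 = 11·16.
Back-substitution yields 473·(13) + 682·(-9) = 11, so one solution is s = 13·16 = 208, t = -9·16 = -144.
Solutions in s differ by 682/11 = 62; the one in [0, 62) is 208 mod 62 = 22.

22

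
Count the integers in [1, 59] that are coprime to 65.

44

Prime factors of 65: 5, 13. Count integers ≤ 59 divisible by none of them.
By inclusion–exclusion: 59 − ⌊59/5⌋ − ⌊59/13⌋ + ⌊59/65⌋ = 44.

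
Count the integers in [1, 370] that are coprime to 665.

665 = 5·7·19. Inclusion–exclusion on these primes:
370 − ⌊370/5⌋ − ⌊370/7⌋ − ⌊370/19⌋ + ⌊370/35⌋ + ⌊370/95⌋ + ⌊370/133⌋ − ⌊370/665⌋ = 240

240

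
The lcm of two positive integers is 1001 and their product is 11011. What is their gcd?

From gcd × lcm = uv: gcd = 11011 / 1001 = 11.

11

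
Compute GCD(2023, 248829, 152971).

gcd(2023, 248829): 248829 = 123·2023 + 0 → 2023
gcd(2023, 152971): 152971 = 75·2023 + 1246; 2023 = 1·1246 + 777; 1246 = 1·777 + 469; 777 = 1·469 + 308; 469 = 1·308 + 161; 308 = 1·161 + 147; 161 = 1·147 + 14; 147 = 10·14 + 7; 14 = 2·7 + 0 → 7

7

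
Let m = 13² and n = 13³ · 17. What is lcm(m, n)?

max exponent per prime: 13³ · 17 = 37349

37349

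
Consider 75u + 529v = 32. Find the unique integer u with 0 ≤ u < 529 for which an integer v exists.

gcd(75, 529) = 1 (Euclid: 529 = 7·75 + 4; 75 = 18·4 + 3; 4 = 1·3 + 1; 3 = 3·1 + 0), and 1 | 32.
Extended Euclid: 75·(-134) + 529·(19) = 1. Scale by 32: u₀ = -4288.
General solution u = u₀ + 529t; reducing mod 529 gives u = 473 (and v = -67).

473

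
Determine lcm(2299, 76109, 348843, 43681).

2299 = 11² · 19; 76109 = 11² · 17 · 37; 348843 = 3 · 11² · 31²; 43681 = 11² · 19²
lcm takes max exponent of each prime: 3 · 11² · 17 · 19² · 31² · 37 = 79211431167

79211431167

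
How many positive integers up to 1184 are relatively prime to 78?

78 = 2·3·13. Inclusion–exclusion on these primes:
1184 − ⌊1184/2⌋ − ⌊1184/3⌋ − ⌊1184/13⌋ + ⌊1184/6⌋ + ⌊1184/26⌋ + ⌊1184/39⌋ − ⌊1184/78⌋ = 364

364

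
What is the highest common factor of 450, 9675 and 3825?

225

450 = 2 · 3² · 5²; 9675 = 3² · 5² · 43; 3825 = 3² · 5² · 17
gcd takes min exponent of each prime: 3² · 5² = 225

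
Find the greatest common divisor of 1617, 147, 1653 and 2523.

3

1617 = 3 · 7² · 11; 147 = 3 · 7²; 1653 = 3 · 19 · 29; 2523 = 3 · 29²
gcd takes min exponent of each prime: 3 = 3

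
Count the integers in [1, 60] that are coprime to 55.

55 = 5·11. Inclusion–exclusion on these primes:
60 − ⌊60/5⌋ − ⌊60/11⌋ + ⌊60/55⌋ = 44

44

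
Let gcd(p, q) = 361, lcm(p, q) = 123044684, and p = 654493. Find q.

p·q = gcd·lcm = 361·123044684 = 44419130924, so q = 44419130924/654493 = 67868.

67868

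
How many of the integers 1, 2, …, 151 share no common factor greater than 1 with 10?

10 = 2·5. Inclusion–exclusion on these primes:
151 − ⌊151/2⌋ − ⌊151/5⌋ + ⌊151/10⌋ = 61

61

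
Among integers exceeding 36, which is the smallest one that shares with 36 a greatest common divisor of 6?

42

36 = 6·6. Any t with gcd(t, 36) = 6 is a multiple of 6, say 6s, with s coprime to 6.
Need s > 36/6, so s ≥ 7. First s ≥ 7 with gcd(s, 6) = 1 is s = 7. Thus t = 6·7 = 42.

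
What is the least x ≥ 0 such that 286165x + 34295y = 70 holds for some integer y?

3001

gcd(286165, 34295) = 5 (Euclid: 286165 = 8·34295 + 11805; 34295 = 2·11805 + 10685; 11805 = 1·10685 + 1120; 10685 = 9·1120 + 605; 1120 = 1·605 + 515; 605 = 1·515 + 90; 515 = 5·90 + 65; 90 = 1·65 + 25; 65 = 2·25 + 15; 25 = 1·15 + 10; 15 = 1·10 + 5; 10 = 2·5 + 0), and 5 | 70.
Extended Euclid: 286165·(2664) + 34295·(-22229) = 5. Scale by 14: x₀ = 37296.
General solution x = x₀ + 6859t; reducing mod 6859 gives x = 3001 (and y = -25041).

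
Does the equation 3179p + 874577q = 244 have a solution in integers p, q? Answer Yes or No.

No

gcd(3179, 874577): 874577 = 275·3179 + 352; 3179 = 9·352 + 11; 352 = 32·11 + 0 → 11
11 does not divide 244, so a solution does not exist.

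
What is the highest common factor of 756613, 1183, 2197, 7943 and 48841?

169

756613 = 11² · 13² · 37; 1183 = 7 · 13²; 2197 = 13³; 7943 = 13² · 47; 48841 = 13² · 17²
gcd takes min exponent of each prime: 13² = 169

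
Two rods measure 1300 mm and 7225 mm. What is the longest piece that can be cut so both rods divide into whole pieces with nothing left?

25

1300 = 2² · 5² · 13
7225 = 5² · 17²
Common: 5² = 25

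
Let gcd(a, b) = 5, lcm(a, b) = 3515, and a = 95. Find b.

a·b = gcd·lcm = 5·3515 = 17575, so b = 17575/95 = 185.

185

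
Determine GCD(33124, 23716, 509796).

33124 = 2² · 7² · 13²; 23716 = 2² · 7² · 11²; 509796 = 2² · 3² · 7² · 17²
gcd takes min exponent of each prime: 2² · 7² = 196

196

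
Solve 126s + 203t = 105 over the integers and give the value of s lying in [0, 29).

gcd(126, 203) = 7 (Euclid: 203 = 1·126 + 77; 126 = 1·77 + 49; 77 = 1·49 + 28; 49 = 1·28 + 21; 28 = 1·21 + 7; 21 = 3·7 + 0), and 7 | 105.
Extended Euclid: 126·(-8) + 203·(5) = 7. Scale by 15: s₀ = -120.
General solution s = s₀ + 29k; reducing mod 29 gives s = 25 (and t = -15).

25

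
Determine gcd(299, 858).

299 = 13 · 23
858 = 2 · 3 · 11 · 13
Common: 13 = 13

13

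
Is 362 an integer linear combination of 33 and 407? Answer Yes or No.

No

gcd(33, 407): 407 = 12·33 + 11; 33 = 3·11 + 0 → 11
11 does not divide 362, so a solution does not exist.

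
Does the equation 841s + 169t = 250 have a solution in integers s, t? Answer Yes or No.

gcd(841, 169): 841 = 4·169 + 165; 169 = 1·165 + 4; 165 = 41·4 + 1; 4 = 4·1 + 0 → 1
1 divides 250, so a solution exists.

Yes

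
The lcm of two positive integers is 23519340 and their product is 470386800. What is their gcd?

gcd·lcm = product, so gcd = 470386800/23519340 = 20.

20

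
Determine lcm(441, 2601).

127449

441 = 3² · 7²; 2601 = 3² · 17²
max exponents: 3² · 7² · 17² = 127449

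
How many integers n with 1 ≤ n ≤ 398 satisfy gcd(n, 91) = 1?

316

Prime factors of 91: 7, 13. Count integers ≤ 398 divisible by none of them.
By inclusion–exclusion: 398 − ⌊398/7⌋ − ⌊398/13⌋ + ⌊398/91⌋ = 316.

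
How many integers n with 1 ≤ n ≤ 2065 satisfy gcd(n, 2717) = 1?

Prime factors of 2717: 11, 13, 19. Count integers ≤ 2065 divisible by none of them.
By inclusion–exclusion: 2065 − ⌊2065/11⌋ − ⌊2065/13⌋ − ⌊2065/19⌋ + ⌊2065/143⌋ + ⌊2065/209⌋ + ⌊2065/247⌋ − ⌊2065/2717⌋ = 1643.

1643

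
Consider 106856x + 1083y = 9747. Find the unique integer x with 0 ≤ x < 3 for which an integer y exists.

Euclid: 106856 = 98·1083 + 722; 1083 = 1·722 + 361; 722 = 2·361 + 0 → gcd = 361; 9747 = 361·27.
Back-substitution yields 106856·(-1) + 1083·(99) = 361, so one solution is x = -1·27 = -27, y = 99·27 = 2673.
Solutions in x differ by 1083/361 = 3; the one in [0, 3) is -27 mod 3 = 0.

0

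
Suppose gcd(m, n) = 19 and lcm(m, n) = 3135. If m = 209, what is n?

m·n = gcd·lcm = 19·3135 = 59565, so n = 59565/209 = 285.

285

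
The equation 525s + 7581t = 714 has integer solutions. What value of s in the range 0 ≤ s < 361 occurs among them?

88

Euclid: 7581 = 14·525 + 231; 525 = 2·231 + 63; 231 = 3·63 + 42; 63 = 1·42 + 21; 42 = 2·21 + 0 → gcd = 21; 714 = 21·34.
Back-substitution yields 525·(130) + 7581·(-9) = 21, so one solution is s = 130·34 = 4420, t = -9·34 = -306.
Solutions in s differ by 7581/21 = 361; the one in [0, 361) is 4420 mod 361 = 88.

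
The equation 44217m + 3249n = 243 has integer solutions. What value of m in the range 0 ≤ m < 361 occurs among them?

284

Reduce mod 3249: 44217m ≡ 243 (mod 3249). With g = gcd(44217, 3249) = 9 dividing 243, divide through: 4913m ≡ 27 (mod 361).
Since gcd(4913, 361) = 1, m ≡ 27·(4913)⁻¹ ≡ 284 (mod 361). Smallest non-negative: 284.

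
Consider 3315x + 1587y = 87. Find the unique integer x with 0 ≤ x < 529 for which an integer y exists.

Euclid: 3315 = 2·1587 + 141; 1587 = 11·141 + 36; 141 = 3·36 + 33; 36 = 1·33 + 3; 33 = 11·3 + 0 → gcd = 3; 87 = 3·29.
Back-substitution yields 3315·(-45) + 1587·(94) = 3, so one solution is x = -45·29 = -1305, y = 94·29 = 2726.
Solutions in x differ by 1587/3 = 529; the one in [0, 529) is -1305 mod 529 = 282.

282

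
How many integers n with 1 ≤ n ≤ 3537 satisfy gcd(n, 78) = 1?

Prime factors of 78: 2, 3, 13. Count integers ≤ 3537 divisible by none of them.
By inclusion–exclusion: 3537 − ⌊3537/2⌋ − ⌊3537/3⌋ − ⌊3537/13⌋ + ⌊3537/6⌋ + ⌊3537/26⌋ + ⌊3537/39⌋ − ⌊3537/78⌋ = 1088.

1088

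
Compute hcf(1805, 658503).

1805 = 5 · 19²
658503 = 3³ · 29³
Common: 1 = 1

1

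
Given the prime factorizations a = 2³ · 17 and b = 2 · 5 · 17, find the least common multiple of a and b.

680

max exponent per prime: 2³ · 5 · 17 = 680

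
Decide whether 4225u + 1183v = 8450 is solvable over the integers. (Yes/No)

Yes

By Bézout, 4225u + 1183v = 8450 has integer solutions iff gcd(4225, 1183) | 8450.
Euclid: 4225 = 3·1183 + 676; 1183 = 1·676 + 507; 676 = 1·507 + 169; 507 = 3·169 + 0. gcd = 169; 8450 mod 169 = 0. Yes.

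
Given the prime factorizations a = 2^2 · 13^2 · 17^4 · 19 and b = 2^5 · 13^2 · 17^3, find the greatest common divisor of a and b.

3321188

min exponent per shared prime: 2^2 · 13^2 · 17^3 = 3321188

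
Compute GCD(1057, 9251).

1

1057 = 7 · 151
9251 = 11 · 29²
Common: 1 = 1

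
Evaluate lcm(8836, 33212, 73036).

8836 = 2² · 47²; 33212 = 2² · 19² · 23; 73036 = 2² · 19 · 31²
lcm takes max exponent of each prime: 2² · 19² · 23 · 31² · 47² = 70504060988

70504060988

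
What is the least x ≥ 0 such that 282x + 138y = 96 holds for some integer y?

Reduce mod 138: 282x ≡ 96 (mod 138). With g = gcd(282, 138) = 6 dividing 96, divide through: 47x ≡ 16 (mod 23).
Since gcd(47, 23) = 1, x ≡ 16·(47)⁻¹ ≡ 16 (mod 23). Smallest non-negative: 16.

16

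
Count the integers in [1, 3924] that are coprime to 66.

1189

66 = 2·3·11. Inclusion–exclusion on these primes:
3924 − ⌊3924/2⌋ − ⌊3924/3⌋ − ⌊3924/11⌋ + ⌊3924/6⌋ + ⌊3924/22⌋ + ⌊3924/33⌋ − ⌊3924/66⌋ = 1189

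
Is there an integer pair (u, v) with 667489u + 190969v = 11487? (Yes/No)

No

gcd(667489, 190969): 667489 = 3·190969 + 94582; 190969 = 2·94582 + 1805; 94582 = 52·1805 + 722; 1805 = 2·722 + 361; 722 = 2·361 + 0 → 361
361 does not divide 11487, so a solution does not exist.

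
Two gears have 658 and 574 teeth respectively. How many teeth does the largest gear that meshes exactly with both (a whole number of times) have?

14

Euclid: 658 = 1·574 + 84; 574 = 6·84 + 70; 84 = 1·70 + 14; 70 = 5·14 + 0. Last nonzero remainder: 14.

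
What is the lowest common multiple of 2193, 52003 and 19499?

lcm(2193, 52003) = 2193·52003/gcd = 114042579/17 = 6708387
lcm(6708387, 19499) = 6708387·19499/gcd = 130806838113/17 = 7694519889

7694519889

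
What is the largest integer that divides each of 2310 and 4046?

14

2310 = 2 · 3 · 5 · 7 · 11
4046 = 2 · 7 · 17²
Common: 2 · 7 = 14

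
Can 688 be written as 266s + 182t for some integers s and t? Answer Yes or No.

gcd(266, 182): 266 = 1·182 + 84; 182 = 2·84 + 14; 84 = 6·14 + 0 → 14
14 does not divide 688, so a solution does not exist.

No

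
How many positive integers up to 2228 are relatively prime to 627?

1280

627 = 3·11·19. Inclusion–exclusion on these primes:
2228 − ⌊2228/3⌋ − ⌊2228/11⌋ − ⌊2228/19⌋ + ⌊2228/33⌋ + ⌊2228/57⌋ + ⌊2228/209⌋ − ⌊2228/627⌋ = 1280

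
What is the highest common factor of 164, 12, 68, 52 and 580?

164 = 2² · 41; 12 = 2² · 3; 68 = 2² · 17; 52 = 2² · 13; 580 = 2² · 5 · 29
gcd takes min exponent of each prime: 2² = 4

4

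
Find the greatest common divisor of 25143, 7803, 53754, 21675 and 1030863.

867

gcd(25143, 7803): 25143 = 3·7803 + 1734; 7803 = 4·1734 + 867; 1734 = 2·867 + 0 → 867
gcd(867, 53754): 53754 = 62·867 + 0 → 867
gcd(867, 21675): 21675 = 25·867 + 0 → 867
gcd(867, 1030863): 1030863 = 1189·867 + 0 → 867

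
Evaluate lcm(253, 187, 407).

253 = 11 · 23; 187 = 11 · 17; 407 = 11 · 37
lcm takes max exponent of each prime: 11 · 17 · 23 · 37 = 159137

159137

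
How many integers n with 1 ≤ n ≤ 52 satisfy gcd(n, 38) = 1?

Prime factors of 38: 2, 19. Count integers ≤ 52 divisible by none of them.
By inclusion–exclusion: 52 − ⌊52/2⌋ − ⌊52/19⌋ + ⌊52/38⌋ = 25.

25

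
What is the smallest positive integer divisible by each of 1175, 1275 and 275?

659175

lcm(1175, 1275) = 1175·1275/gcd = 1498125/25 = 59925
lcm(59925, 275) = 59925·275/gcd = 16479375/25 = 659175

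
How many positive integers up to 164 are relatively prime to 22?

Prime factors of 22: 2, 11. Count integers ≤ 164 divisible by none of them.
By inclusion–exclusion: 164 − ⌊164/2⌋ − ⌊164/11⌋ + ⌊164/22⌋ = 75.

75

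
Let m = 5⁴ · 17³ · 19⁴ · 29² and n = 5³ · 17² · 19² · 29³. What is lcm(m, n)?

max exponent per prime: 5⁴ · 17³ · 19⁴ · 29³ = 9759671027123125

9759671027123125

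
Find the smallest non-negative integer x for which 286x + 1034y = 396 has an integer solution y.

Euclid: 1034 = 3·286 + 176; 286 = 1·176 + 110; 176 = 1·110 + 66; 110 = 1·66 + 44; 66 = 1·44 + 22; 44 = 2·22 + 0 → gcd = 22; 396 = 22·18.
Back-substitution yields 286·(-18) + 1034·(5) = 22, so one solution is x = -18·18 = -324, y = 5·18 = 90.
Solutions in x differ by 1034/22 = 47; the one in [0, 47) is -324 mod 47 = 5.

5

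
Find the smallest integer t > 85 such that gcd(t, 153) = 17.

119

153 = 17·9. Any t with gcd(t, 153) = 17 is a multiple of 17, say 17s, with s coprime to 9.
Need s > 85/17, so s ≥ 6. First s ≥ 6 with gcd(s, 9) = 1 is s = 7. Thus t = 17·7 = 119.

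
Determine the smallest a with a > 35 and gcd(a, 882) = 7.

Multiples of 7 above 35: 7·6, 7·7, … . Need the cofactor coprime to 882/7 = 126.
Checking s = 6, 7, … the first with gcd(s, 126) = 1 is s = 11, giving 77.

77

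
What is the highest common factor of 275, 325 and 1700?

gcd(275, 325): 325 = 1·275 + 50; 275 = 5·50 + 25; 50 = 2·25 + 0 → 25
gcd(25, 1700): 1700 = 68·25 + 0 → 25

25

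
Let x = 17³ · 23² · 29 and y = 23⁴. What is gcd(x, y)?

min exponent per shared prime: 23² = 529

529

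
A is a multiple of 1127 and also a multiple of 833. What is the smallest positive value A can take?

1127 = 7² · 23; 833 = 7² · 17
max exponents: 7² · 17 · 23 = 19159

19159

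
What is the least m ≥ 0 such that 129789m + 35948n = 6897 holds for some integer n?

133

Reduce mod 35948: 129789m ≡ 6897 (mod 35948). With g = gcd(129789, 35948) = 209 dividing 6897, divide through: 621m ≡ 33 (mod 172).
Since gcd(621, 172) = 1, m ≡ 33·(621)⁻¹ ≡ 133 (mod 172). Smallest non-negative: 133.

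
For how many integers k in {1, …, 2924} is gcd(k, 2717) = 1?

2325

2717 = 11·13·19. Inclusion–exclusion on these primes:
2924 − ⌊2924/11⌋ − ⌊2924/13⌋ − ⌊2924/19⌋ + ⌊2924/143⌋ + ⌊2924/209⌋ + ⌊2924/247⌋ − ⌊2924/2717⌋ = 2325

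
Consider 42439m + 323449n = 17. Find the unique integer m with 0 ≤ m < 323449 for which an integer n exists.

Reduce mod 323449: 42439m ≡ 17 (mod 323449). With g = gcd(42439, 323449) = 1 dividing 17, divide through: 42439m ≡ 17 (mod 323449).
Since gcd(42439, 323449) = 1, m ≡ 17·(42439)⁻¹ ≡ 33245 (mod 323449). Smallest non-negative: 33245.

33245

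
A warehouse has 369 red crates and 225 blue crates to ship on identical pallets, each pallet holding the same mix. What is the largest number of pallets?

369 = 3² · 41
225 = 3² · 5²
Common: 3² = 9

9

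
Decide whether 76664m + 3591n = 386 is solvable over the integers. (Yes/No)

gcd(76664, 3591): 76664 = 21·3591 + 1253; 3591 = 2·1253 + 1085; 1253 = 1·1085 + 168; 1085 = 6·168 + 77; 168 = 2·77 + 14; 77 = 5·14 + 7; 14 = 2·7 + 0 → 7
7 does not divide 386, so a solution does not exist.

No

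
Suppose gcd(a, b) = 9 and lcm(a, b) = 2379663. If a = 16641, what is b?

1287

Using ab = gcd(a,b)·lcm(a,b) = 9·2379663 = 21416967, we get b = 21416967/16641 = 1287.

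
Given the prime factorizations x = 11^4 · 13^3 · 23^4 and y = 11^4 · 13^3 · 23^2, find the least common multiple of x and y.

9001443121957

max exponent per prime: 11^4 · 13^3 · 23^4 = 9001443121957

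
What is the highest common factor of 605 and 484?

Euclid: 605 = 1·484 + 121; 484 = 4·121 + 0. Last nonzero remainder: 121.

121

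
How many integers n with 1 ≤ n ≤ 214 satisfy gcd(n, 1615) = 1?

153

1615 = 5·17·19. Inclusion–exclusion on these primes:
214 − ⌊214/5⌋ − ⌊214/17⌋ − ⌊214/19⌋ + ⌊214/85⌋ + ⌊214/95⌋ + ⌊214/323⌋ − ⌊214/1615⌋ = 153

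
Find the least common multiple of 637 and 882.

11466

gcd first: 882 = 1·637 + 245; 637 = 2·245 + 147; 245 = 1·147 + 98; 147 = 1·98 + 49; 98 = 2·49 + 0 → gcd = 49
lcm = 637·882/gcd = 561834/49 = 11466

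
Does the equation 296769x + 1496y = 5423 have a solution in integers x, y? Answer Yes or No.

Yes

gcd(296769, 1496): 296769 = 198·1496 + 561; 1496 = 2·561 + 374; 561 = 1·374 + 187; 374 = 2·187 + 0 → 187
187 divides 5423, so a solution exists.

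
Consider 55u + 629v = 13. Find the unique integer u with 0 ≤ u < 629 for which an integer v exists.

Reduce mod 629: 55u ≡ 13 (mod 629). With g = gcd(55, 629) = 1 dividing 13, divide through: 55u ≡ 13 (mod 629).
Since gcd(55, 629) = 1, u ≡ 13·(55)⁻¹ ≡ 492 (mod 629). Smallest non-negative: 492.

492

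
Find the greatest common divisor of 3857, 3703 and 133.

gcd(3857, 3703): 3857 = 1·3703 + 154; 3703 = 24·154 + 7; 154 = 22·7 + 0 → 7
gcd(7, 133): 133 = 19·7 + 0 → 7

7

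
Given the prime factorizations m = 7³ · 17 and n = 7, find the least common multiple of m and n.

5831

max exponent per prime: 7³ · 17 = 5831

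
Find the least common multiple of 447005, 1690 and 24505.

25926290

lcm(447005, 1690) = 447005·1690/gcd = 755438450/845 = 894010
lcm(894010, 24505) = 894010·24505/gcd = 21907715050/845 = 25926290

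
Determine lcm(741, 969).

12597

741 = 3 · 13 · 19; 969 = 3 · 17 · 19
max exponents: 3 · 13 · 17 · 19 = 12597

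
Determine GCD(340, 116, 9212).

340 = 2² · 5 · 17; 116 = 2² · 29; 9212 = 2² · 7² · 47
gcd takes min exponent of each prime: 2² = 4

4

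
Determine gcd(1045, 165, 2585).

55

gcd(1045, 165): 1045 = 6·165 + 55; 165 = 3·55 + 0 → 55
gcd(55, 2585): 2585 = 47·55 + 0 → 55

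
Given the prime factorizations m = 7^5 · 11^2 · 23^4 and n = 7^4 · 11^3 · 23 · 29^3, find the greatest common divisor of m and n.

6681983

min exponent per shared prime: 7^4 · 11^2 · 23 = 6681983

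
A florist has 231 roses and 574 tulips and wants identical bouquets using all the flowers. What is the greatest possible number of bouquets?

Euclid: 574 = 2·231 + 112; 231 = 2·112 + 7; 112 = 16·7 + 0. Last nonzero remainder: 7.

7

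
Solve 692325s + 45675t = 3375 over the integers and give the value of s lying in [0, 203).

121

Euclid: 692325 = 15·45675 + 7200; 45675 = 6·7200 + 2475; 7200 = 2·2475 + 2250; 2475 = 1·2250 + 225; 2250 = 10·225 + 0 → gcd = 225; 3375 = 225·15.
Back-substitution yields 692325·(-19) + 45675·(288) = 225, so one solution is s = -19·15 = -285, t = 288·15 = 4320.
Solutions in s differ by 45675/225 = 203; the one in [0, 203) is -285 mod 203 = 121.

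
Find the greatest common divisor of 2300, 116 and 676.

4

2300 = 2² · 5² · 23; 116 = 2² · 29; 676 = 2² · 13²
gcd takes min exponent of each prime: 2² = 4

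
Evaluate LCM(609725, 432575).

10550071675

gcd first: 609725 = 1·432575 + 177150; 432575 = 2·177150 + 78275; 177150 = 2·78275 + 20600; 78275 = 3·20600 + 16475; 20600 = 1·16475 + 4125; 16475 = 3·4125 + 4100; 4125 = 1·4100 + 25; 4100 = 164·25 + 0 → gcd = 25
lcm = 609725·432575/gcd = 263751791875/25 = 10550071675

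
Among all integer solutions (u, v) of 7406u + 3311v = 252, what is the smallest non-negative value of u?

Euclid: 7406 = 2·3311 + 784; 3311 = 4·784 + 175; 784 = 4·175 + 84; 175 = 2·84 + 7; 84 = 12·7 + 0 → gcd = 7; 252 = 7·36.
Back-substitution yields 7406·(-38) + 3311·(85) = 7, so one solution is u = -38·36 = -1368, v = 85·36 = 3060.
Solutions in u differ by 3311/7 = 473; the one in [0, 473) is -1368 mod 473 = 51.

51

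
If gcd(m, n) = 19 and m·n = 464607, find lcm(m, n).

gcd·lcm = product, so lcm = 464607/19 = 24453.

24453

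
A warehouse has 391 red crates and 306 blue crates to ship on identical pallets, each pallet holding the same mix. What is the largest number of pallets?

Euclid: 391 = 1·306 + 85; 306 = 3·85 + 51; 85 = 1·51 + 34; 51 = 1·34 + 17; 34 = 2·17 + 0. Last nonzero remainder: 17.

17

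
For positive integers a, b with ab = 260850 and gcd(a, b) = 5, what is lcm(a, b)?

Since gcd(a,b)·lcm(a,b) = ab, lcm = 260850/5 = 52170.

52170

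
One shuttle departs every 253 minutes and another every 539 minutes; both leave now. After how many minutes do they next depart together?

gcd first: 539 = 2·253 + 33; 253 = 7·33 + 22; 33 = 1·22 + 11; 22 = 2·11 + 0 → gcd = 11
lcm = 253·539/gcd = 136367/11 = 12397

12397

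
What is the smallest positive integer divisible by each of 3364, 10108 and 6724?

14289891868

lcm(3364, 10108) = 3364·10108/gcd = 34003312/4 = 8500828
lcm(8500828, 6724) = 8500828·6724/gcd = 57159567472/4 = 14289891868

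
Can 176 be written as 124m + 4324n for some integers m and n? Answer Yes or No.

By Bézout, 124m + 4324n = 176 has integer solutions iff gcd(124, 4324) | 176.
Euclid: 4324 = 34·124 + 108; 124 = 1·108 + 16; 108 = 6·16 + 12; 16 = 1·12 + 4; 12 = 3·4 + 0. gcd = 4; 176 mod 4 = 0. Yes.

Yes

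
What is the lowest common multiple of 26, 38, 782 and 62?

lcm(26, 38) = 26·38/gcd = 988/2 = 494
lcm(494, 782) = 494·782/gcd = 386308/2 = 193154
lcm(193154, 62) = 193154·62/gcd = 11975548/2 = 5987774

5987774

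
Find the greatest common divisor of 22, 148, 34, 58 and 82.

22 = 2 · 11; 148 = 2² · 37; 34 = 2 · 17; 58 = 2 · 29; 82 = 2 · 41
gcd takes min exponent of each prime: 2 = 2

2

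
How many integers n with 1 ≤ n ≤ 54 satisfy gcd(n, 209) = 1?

209 = 11·19. Inclusion–exclusion on these primes:
54 − ⌊54/11⌋ − ⌊54/19⌋ + ⌊54/209⌋ = 48

48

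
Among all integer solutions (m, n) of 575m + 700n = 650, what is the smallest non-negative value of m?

gcd(575, 700) = 25 (Euclid: 700 = 1·575 + 125; 575 = 4·125 + 75; 125 = 1·75 + 50; 75 = 1·50 + 25; 50 = 2·25 + 0), and 25 | 650.
Extended Euclid: 575·(11) + 700·(-9) = 25. Scale by 26: m₀ = 286.
General solution m = m₀ + 28t; reducing mod 28 gives m = 6 (and n = -4).

6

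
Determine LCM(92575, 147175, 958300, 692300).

18332496534100

lcm(92575, 147175) = 92575·147175/gcd = 13624725625/175 = 77855575
lcm(77855575, 958300) = 77855575·958300/gcd = 74608997522500/175 = 426337128700
lcm(426337128700, 692300) = 426337128700·692300/gcd = 295153194199010000/16100 = 18332496534100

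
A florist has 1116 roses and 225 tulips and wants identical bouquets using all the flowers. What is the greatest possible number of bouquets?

1116 = 2² · 3² · 31
225 = 3² · 5²
Common: 3² = 9

9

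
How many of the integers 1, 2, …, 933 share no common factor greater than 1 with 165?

453

Prime factors of 165: 3, 5, 11. Count integers ≤ 933 divisible by none of them.
By inclusion–exclusion: 933 − ⌊933/3⌋ − ⌊933/5⌋ − ⌊933/11⌋ + ⌊933/15⌋ + ⌊933/33⌋ + ⌊933/55⌋ − ⌊933/165⌋ = 453.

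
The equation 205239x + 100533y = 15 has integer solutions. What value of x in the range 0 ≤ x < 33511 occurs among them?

Euclid: 205239 = 2·100533 + 4173; 100533 = 24·4173 + 381; 4173 = 10·381 + 363; 381 = 1·363 + 18; 363 = 20·18 + 3; 18 = 6·3 + 0 → gcd = 3; 15 = 3·5.
Back-substitution yields 205239·(5541) + 100533·(-11312) = 3, so one solution is x = 5541·5 = 27705, y = -11312·5 = -56560.
Solutions in x differ by 100533/3 = 33511; the one in [0, 33511) is 27705 mod 33511 = 27705.

27705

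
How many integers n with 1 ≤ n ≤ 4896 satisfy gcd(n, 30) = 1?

1305

30 = 2·3·5. Inclusion–exclusion on these primes:
4896 − ⌊4896/2⌋ − ⌊4896/3⌋ − ⌊4896/5⌋ + ⌊4896/6⌋ + ⌊4896/10⌋ + ⌊4896/15⌋ − ⌊4896/30⌋ = 1305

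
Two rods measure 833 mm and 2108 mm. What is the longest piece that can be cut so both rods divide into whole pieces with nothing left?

833 = 7² · 17
2108 = 2² · 17 · 31
Common: 17 = 17

17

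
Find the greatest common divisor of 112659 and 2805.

Euclid: 112659 = 40·2805 + 459; 2805 = 6·459 + 51; 459 = 9·51 + 0. Last nonzero remainder: 51.

51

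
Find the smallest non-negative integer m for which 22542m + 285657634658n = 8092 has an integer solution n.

316806001

gcd(22542, 285657634658) = 578 (Euclid: 285657634658 = 12672240·22542 + 578; 22542 = 39·578 + 0), and 578 | 8092.
Extended Euclid: 22542·(-12672240) + 285657634658·(1) = 578. Scale by 14: m₀ = -177411360.
General solution m = m₀ + 494217361t; reducing mod 494217361 gives m = 316806001 (and n = -25).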